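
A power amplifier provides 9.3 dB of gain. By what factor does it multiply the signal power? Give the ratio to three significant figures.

8.51

Power ratio = 10^(dB/10).
10^(9.3/10) = 10^(0.9300) = 8.51.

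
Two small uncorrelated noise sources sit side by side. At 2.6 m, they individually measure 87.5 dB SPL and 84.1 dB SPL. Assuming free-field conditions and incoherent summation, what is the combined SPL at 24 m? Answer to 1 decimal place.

Combined at 2.6 m: 10·log₁₀(10^(87.5/10)+10^(84.1/10)) = 89.13 dB SPL.
Then apply −20·log₁₀(24/2.6) = -19.30 dB → 69.8 dB SPL.

69.8 dB SPL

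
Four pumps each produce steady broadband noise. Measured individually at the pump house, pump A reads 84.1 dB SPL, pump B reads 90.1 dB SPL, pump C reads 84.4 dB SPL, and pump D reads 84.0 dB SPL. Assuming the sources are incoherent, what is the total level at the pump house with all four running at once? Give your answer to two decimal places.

92.57 dB SPL

Uncorrelated sources add in intensity (power), not in dB.
L_total = 10·log₁₀(10^(84.1/10) + 10^(90.1/10) + 10^(84.4/10) + 10^(84.0/10)) = 10·log₁₀(1807000000) = 92.57 dB SPL.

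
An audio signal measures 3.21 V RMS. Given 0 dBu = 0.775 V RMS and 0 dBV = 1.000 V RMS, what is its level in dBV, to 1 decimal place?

dBV = 20·log₁₀(V / 1.000 V).
20·log₁₀(3.21/1.000) = +10.1 dBV.

+10.1 dBV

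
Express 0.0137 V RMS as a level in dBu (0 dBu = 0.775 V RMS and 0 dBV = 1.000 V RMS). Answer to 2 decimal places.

dBu = 20·log₁₀(V / 0.775 V).
20·log₁₀(0.0137/0.775) = -35.05 dBu.

-35.05 dBu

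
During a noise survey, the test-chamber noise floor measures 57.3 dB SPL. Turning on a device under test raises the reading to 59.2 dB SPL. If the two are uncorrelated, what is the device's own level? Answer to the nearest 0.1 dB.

54.7 dB SPL

Remove the background by subtracting linear intensities:
L_src = 10·log₁₀(10^(59.2/10) − 10^(57.3/10)) = 10·log₁₀(294700) = 54.7 dB SPL.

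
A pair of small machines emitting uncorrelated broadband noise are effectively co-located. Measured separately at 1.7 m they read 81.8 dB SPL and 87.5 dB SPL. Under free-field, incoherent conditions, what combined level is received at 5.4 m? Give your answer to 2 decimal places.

Combined at 1.7 m: 10·log₁₀(10^(81.8/10)+10^(87.5/10)) = 88.535 dB SPL.
Then apply −20·log₁₀(5.4/1.7) = -10.039 dB → 78.50 dB SPL.

78.50 dB SPL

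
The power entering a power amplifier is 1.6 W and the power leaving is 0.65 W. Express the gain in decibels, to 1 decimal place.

Power ratio → dB uses the 10·log₁₀ form:
10·log₁₀(0.65/1.6) = 10·log₁₀(0.4062) = -3.9 dB.

-3.9 dB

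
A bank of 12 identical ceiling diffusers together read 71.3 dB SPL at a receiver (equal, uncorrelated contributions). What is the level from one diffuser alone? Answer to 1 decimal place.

60.5 dB SPL

12 equal incoherent sources add 10·log₁₀(12) = 10.79 dB over one source.
L_one = 71.3 − 10.79 = 60.5 dB SPL.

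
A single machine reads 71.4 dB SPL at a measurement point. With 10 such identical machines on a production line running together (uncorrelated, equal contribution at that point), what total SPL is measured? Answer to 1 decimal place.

10 equal incoherent sources raise the level by 10·log₁₀(10) = 10.00 dB.
L_total = 71.4 + 10.00 = 81.4 dB SPL.

81.4 dB SPL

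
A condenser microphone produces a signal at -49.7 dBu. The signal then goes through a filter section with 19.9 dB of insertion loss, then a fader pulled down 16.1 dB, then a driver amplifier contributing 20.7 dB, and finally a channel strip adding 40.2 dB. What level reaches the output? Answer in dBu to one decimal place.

Gain stages sum in dB:
-49.7 − 19.9 − 16.1 + 20.7 + 40.2 = -24.8 dBu.

-24.8 dBu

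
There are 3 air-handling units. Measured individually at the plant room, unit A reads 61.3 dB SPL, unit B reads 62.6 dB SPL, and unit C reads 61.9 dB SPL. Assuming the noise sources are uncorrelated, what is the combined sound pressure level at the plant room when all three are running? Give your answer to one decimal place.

Incoherent sources sum as intensities:
L_total = 10·log₁₀(10^(61.3/10) + 10^(62.6/10) + 10^(61.9/10)) = 10·log₁₀(4717000) = 66.7 dB SPL.

66.7 dB SPL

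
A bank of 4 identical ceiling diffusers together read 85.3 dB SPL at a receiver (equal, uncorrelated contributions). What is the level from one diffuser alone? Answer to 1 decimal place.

4 equal incoherent sources add 10·log₁₀(4) = 6.02 dB over one source.
L_one = 85.3 − 6.02 = 79.3 dB SPL.

79.3 dB SPL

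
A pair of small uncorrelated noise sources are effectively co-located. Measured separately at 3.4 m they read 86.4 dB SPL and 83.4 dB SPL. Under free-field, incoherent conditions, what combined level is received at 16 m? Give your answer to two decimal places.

74.71 dB SPL

Combined at 3.4 m: 10·log₁₀(10^(86.4/10)+10^(83.4/10)) = 88.164 dB SPL.
Then apply −20·log₁₀(16/3.4) = -13.453 dB → 74.71 dB SPL.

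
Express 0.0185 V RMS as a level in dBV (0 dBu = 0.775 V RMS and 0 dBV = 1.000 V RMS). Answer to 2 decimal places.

dBV = 20·log₁₀(V / 1.000 V).
20·log₁₀(0.0185/1.000) = -34.66 dBV.

-34.66 dBV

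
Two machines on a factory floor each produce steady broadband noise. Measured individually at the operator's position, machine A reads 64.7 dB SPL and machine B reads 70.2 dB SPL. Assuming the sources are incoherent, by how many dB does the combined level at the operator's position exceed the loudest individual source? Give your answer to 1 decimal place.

1.1 dB

Add the sources as powers (linear), then convert back to dB:
L_total = 10·log₁₀(10^(64.7/10) + 10^(70.2/10)) = 71.28 dB SPL.
Excess over the loudest (70.2 dB): 71.28 − 70.2 = 1.1 dB.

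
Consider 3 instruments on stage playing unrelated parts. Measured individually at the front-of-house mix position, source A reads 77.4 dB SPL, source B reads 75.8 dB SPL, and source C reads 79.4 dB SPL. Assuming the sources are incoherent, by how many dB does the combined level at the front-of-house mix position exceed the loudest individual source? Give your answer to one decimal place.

3.2 dB

Uncorrelated sources add in intensity (power), not in dB.
L_total = 10·log₁₀(10^(77.4/10) + 10^(75.8/10) + 10^(79.4/10)) = 82.55 dB SPL.
Excess over the loudest (79.4 dB): 82.55 − 79.4 = 3.2 dB.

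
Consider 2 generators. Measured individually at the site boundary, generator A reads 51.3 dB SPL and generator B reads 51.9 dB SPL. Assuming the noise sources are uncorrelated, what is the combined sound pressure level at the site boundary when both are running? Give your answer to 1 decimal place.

Uncorrelated sources add in intensity (power), not in dB.
L_total = 10·log₁₀(10^(51.3/10) + 10^(51.9/10)) = 10·log₁₀(289800) = 54.6 dB SPL.

54.6 dB SPL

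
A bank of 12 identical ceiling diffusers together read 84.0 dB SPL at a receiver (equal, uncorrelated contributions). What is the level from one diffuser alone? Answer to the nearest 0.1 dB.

12 equal incoherent sources add 10·log₁₀(12) = 10.79 dB over one source.
L_one = 84.0 − 10.79 = 73.2 dB SPL.

73.2 dB SPL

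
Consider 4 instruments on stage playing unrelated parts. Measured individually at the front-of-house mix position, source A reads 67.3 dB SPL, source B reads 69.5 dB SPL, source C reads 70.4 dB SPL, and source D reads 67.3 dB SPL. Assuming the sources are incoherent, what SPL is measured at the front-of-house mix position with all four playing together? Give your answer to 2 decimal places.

Incoherent sources sum as intensities:
L_total = 10·log₁₀(10^(67.3/10) + 10^(69.5/10) + 10^(70.4/10) + 10^(67.3/10)) = 10·log₁₀(30620000) = 74.86 dB SPL.

74.86 dB SPL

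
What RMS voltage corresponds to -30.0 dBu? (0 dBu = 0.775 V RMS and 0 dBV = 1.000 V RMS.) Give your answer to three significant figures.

0.0245 V

V = 0.775 V × 10^(-30.0/20).
= 0.775 × 0.03162 = 0.0245 V.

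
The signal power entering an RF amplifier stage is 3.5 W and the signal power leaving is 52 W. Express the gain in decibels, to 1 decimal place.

11.7 dB

Power is a power quantity, so gain = 10·log₁₀(P_out/P_in).
10·log₁₀(52/3.5) = 10·log₁₀(14.86) = 11.7 dB.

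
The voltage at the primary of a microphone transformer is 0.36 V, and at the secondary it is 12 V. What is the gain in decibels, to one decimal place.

Voltage ratio → dB uses the 20·log₁₀ form:
20·log₁₀(12/0.36) = 20·log₁₀(33.33) = 30.5 dB.

30.5 dB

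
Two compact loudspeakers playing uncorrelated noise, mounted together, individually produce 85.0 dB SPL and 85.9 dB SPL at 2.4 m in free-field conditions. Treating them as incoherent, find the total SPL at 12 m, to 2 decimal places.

Combined at 2.4 m: 10·log₁₀(10^(85.0/10)+10^(85.9/10)) = 88.484 dB SPL.
Then apply −20·log₁₀(12/2.4) = -13.979 dB → 74.50 dB SPL.

74.50 dB SPL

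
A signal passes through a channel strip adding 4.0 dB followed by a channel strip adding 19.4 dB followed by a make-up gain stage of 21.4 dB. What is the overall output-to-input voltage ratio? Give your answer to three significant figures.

Net gain = 4.0 + 19.4 + 21.4 = 44.8 dB.
Voltage ratio = 10^(44.8/20) = 174.

174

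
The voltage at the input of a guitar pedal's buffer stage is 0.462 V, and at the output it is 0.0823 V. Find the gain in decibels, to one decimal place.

-15.0 dB

Voltage ratio → dB uses the 20·log₁₀ form:
20·log₁₀(0.0823/0.462) = 20·log₁₀(0.1781) = -15.0 dB.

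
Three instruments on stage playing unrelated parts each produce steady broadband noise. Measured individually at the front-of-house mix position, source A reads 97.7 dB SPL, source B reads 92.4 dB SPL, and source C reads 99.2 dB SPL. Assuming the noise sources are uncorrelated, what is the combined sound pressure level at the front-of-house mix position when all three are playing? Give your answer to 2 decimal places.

Uncorrelated sources add in intensity (power), not in dB.
L_total = 10·log₁₀(10^(97.7/10) + 10^(92.4/10) + 10^(99.2/10)) = 10·log₁₀(15944000000) = 102.03 dB SPL.

102.03 dB SPL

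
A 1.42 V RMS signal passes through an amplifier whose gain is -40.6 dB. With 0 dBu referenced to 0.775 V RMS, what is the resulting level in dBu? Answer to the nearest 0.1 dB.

-35.3 dBu

Input level: 20·log₁₀(1.42/0.775) = 5.26 dBu.
Output: 5.26 − 40.6 = -35.3 dBu.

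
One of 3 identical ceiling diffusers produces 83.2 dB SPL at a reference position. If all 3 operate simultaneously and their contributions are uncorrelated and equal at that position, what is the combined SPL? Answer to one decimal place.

88.0 dB SPL

3 equal incoherent sources raise the level by 10·log₁₀(3) = 4.77 dB.
L_total = 83.2 + 4.77 = 88.0 dB SPL.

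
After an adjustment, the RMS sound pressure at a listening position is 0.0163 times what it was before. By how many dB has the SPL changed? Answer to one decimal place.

-35.8 dB

Sound pressure is an amplitude quantity: ΔL = 20·log₁₀(p₂/p₁).
20·log₁₀(0.0163) = -35.8 dB.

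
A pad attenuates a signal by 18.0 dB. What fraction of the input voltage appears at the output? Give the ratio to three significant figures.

Voltage ratio = 10^(dB/20).
10^(-18.0/20) = 10^(-0.9000) = 0.126.

0.126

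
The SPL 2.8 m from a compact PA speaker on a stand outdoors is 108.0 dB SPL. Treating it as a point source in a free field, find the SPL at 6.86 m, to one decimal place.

For a point source in a free field, ΔL = −20·log₁₀(d₂/d₁).
ΔL = −20·log₁₀(6.86/2.8) = -7.78 dB, so L₂ = 108.0 + (-7.78) = 100.2 dB SPL.

100.2 dB SPL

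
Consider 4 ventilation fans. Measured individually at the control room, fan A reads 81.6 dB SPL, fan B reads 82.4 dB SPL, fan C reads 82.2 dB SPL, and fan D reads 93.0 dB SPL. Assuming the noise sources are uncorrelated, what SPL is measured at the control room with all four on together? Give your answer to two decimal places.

Add the sources as powers (linear), then convert back to dB:
L_total = 10·log₁₀(10^(81.6/10) + 10^(82.4/10) + 10^(82.2/10) + 10^(93.0/10)) = 10·log₁₀(2480000000) = 93.94 dB SPL.

93.94 dB SPL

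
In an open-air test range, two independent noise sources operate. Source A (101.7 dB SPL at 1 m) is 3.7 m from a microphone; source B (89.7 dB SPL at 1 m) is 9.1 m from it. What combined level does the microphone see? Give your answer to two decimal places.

90.38 dB SPL

At the listener: L_A = 101.7 − 20·log₁₀(3.7) = 90.336 dB; L_B = 89.7 − 20·log₁₀(9.1) = 70.519 dB.
Combined: 10·log₁₀(10^(90.336/10)+10^(70.519/10)) = 90.38 dB SPL.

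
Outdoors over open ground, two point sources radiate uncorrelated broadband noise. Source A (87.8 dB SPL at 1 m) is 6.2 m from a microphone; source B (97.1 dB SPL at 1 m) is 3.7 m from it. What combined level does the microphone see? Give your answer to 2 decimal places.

At the listener: L_A = 87.8 − 20·log₁₀(6.2) = 71.952 dB; L_B = 97.1 − 20·log₁₀(3.7) = 85.736 dB.
Combined: 10·log₁₀(10^(71.952/10)+10^(85.736/10)) = 85.91 dB SPL.

85.91 dB SPL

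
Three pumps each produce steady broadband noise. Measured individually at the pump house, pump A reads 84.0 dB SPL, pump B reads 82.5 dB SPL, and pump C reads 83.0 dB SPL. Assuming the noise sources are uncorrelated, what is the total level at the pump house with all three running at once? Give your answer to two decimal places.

87.98 dB SPL

Incoherent sources sum as intensities:
L_total = 10·log₁₀(10^(84.0/10) + 10^(82.5/10) + 10^(83.0/10)) = 10·log₁₀(628500000) = 87.98 dB SPL.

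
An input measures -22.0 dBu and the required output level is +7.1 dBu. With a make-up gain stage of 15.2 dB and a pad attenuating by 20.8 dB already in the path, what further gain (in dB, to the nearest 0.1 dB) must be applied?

34.7 dB

The required make-up gain is the shortfall in the dB sum.
G = +7.1 − (-22.0) − 15.2 + 20.8 = 34.7 dB.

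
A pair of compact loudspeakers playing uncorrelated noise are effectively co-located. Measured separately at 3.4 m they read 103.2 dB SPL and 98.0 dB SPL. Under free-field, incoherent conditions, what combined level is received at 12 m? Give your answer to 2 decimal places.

93.39 dB SPL

Combined at 3.4 m: 10·log₁₀(10^(103.2/10)+10^(98.0/10)) = 104.346 dB SPL.
Then apply −20·log₁₀(12/3.4) = -10.954 dB → 93.39 dB SPL.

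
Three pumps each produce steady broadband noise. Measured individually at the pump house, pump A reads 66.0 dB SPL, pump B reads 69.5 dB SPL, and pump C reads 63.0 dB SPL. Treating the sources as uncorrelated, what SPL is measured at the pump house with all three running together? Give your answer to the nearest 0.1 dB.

Add the sources as powers (linear), then convert back to dB:
L_total = 10·log₁₀(10^(66.0/10) + 10^(69.5/10) + 10^(63.0/10)) = 10·log₁₀(14890000) = 71.7 dB SPL.

71.7 dB SPL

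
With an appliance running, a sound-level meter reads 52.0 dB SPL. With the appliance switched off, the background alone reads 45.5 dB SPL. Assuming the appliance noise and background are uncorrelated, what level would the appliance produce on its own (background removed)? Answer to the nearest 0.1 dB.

50.9 dB SPL

Remove the background by subtracting linear intensities:
L_src = 10·log₁₀(10^(52.0/10) − 10^(45.5/10)) = 10·log₁₀(123000) = 50.9 dB SPL.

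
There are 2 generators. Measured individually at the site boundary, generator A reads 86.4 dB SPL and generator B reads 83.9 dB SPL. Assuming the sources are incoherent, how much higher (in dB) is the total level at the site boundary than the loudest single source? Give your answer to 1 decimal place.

1.9 dB

Uncorrelated sources add in intensity (power), not in dB.
L_total = 10·log₁₀(10^(86.4/10) + 10^(83.9/10)) = 88.34 dB SPL.
Excess over the loudest (86.4 dB): 88.34 − 86.4 = 1.9 dB.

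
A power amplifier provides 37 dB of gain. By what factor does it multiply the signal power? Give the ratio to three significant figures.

5010

Power ratio = 10^(dB/10).
10^(37/10) = 10^(3.700) = 5010.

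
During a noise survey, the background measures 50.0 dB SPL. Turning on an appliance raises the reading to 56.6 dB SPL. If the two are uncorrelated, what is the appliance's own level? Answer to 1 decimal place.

Remove the background by subtracting linear intensities:
L_src = 10·log₁₀(10^(56.6/10) − 10^(50.0/10)) = 10·log₁₀(357100) = 55.5 dB SPL.

55.5 dB SPL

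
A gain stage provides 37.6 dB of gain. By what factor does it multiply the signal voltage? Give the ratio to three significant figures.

Voltage ratio = 10^(dB/20).
10^(37.6/20) = 10^(1.880) = 75.9.

75.9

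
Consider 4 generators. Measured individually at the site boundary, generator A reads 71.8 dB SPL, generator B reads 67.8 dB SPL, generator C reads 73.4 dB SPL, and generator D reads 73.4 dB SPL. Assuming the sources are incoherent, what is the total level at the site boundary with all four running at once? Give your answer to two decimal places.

78.12 dB SPL

Uncorrelated sources add in intensity (power), not in dB.
L_total = 10·log₁₀(10^(71.8/10) + 10^(67.8/10) + 10^(73.4/10) + 10^(73.4/10)) = 10·log₁₀(64920000) = 78.12 dB SPL.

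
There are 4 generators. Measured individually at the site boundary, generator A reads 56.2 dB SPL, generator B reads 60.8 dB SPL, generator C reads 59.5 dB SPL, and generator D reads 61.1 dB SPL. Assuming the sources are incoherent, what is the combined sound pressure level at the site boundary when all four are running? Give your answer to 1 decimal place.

Incoherent sources sum as intensities:
L_total = 10·log₁₀(10^(56.2/10) + 10^(60.8/10) + 10^(59.5/10) + 10^(61.1/10)) = 10·log₁₀(3799000) = 65.8 dB SPL.

65.8 dB SPL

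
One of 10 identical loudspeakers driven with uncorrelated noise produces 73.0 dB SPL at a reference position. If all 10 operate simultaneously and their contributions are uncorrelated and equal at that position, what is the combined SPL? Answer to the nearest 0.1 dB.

10 equal incoherent sources raise the level by 10·log₁₀(10) = 10.00 dB.
L_total = 73.0 + 10.00 = 83.0 dB SPL.

83.0 dB SPL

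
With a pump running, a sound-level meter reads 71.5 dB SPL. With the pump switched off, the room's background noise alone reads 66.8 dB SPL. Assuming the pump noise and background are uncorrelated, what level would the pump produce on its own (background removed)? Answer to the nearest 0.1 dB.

Remove the background by subtracting linear intensities:
L_src = 10·log₁₀(10^(71.5/10) − 10^(66.8/10)) = 10·log₁₀(9339000) = 69.7 dB SPL.

69.7 dB SPL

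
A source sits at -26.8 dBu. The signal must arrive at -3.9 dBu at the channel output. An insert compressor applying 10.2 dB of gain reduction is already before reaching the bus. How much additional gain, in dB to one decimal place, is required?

The required make-up gain is the shortfall in the dB sum.
G = -3.9 − (-26.8) + 10.2 = 33.1 dB.

33.1 dB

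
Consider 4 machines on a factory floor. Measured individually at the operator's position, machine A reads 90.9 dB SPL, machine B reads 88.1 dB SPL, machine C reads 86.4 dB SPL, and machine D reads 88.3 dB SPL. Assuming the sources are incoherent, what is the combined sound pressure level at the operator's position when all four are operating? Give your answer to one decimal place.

94.8 dB SPL

Uncorrelated sources add in intensity (power), not in dB.
L_total = 10·log₁₀(10^(90.9/10) + 10^(88.1/10) + 10^(86.4/10) + 10^(88.3/10)) = 10·log₁₀(2989000000) = 94.8 dB SPL.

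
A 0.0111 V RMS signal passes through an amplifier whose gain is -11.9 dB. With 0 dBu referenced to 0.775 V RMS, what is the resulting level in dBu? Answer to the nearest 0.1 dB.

-48.8 dBu

Input level: 20·log₁₀(0.0111/0.775) = -36.88 dBu.
Output: -36.88 − 11.9 = -48.8 dBu.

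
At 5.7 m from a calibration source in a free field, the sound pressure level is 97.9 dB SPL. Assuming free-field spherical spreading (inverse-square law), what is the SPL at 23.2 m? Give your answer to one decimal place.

Inverse-square spreading gives ΔL = −20·log₁₀(d₂/d₁).
ΔL = −20·log₁₀(23.2/5.7) = -12.19 dB, so L₂ = 97.9 + (-12.19) = 85.7 dB SPL.

85.7 dB SPL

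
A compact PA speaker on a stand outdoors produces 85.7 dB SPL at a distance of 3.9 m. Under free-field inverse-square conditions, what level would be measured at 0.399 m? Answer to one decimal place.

For a point source in a free field, ΔL = −20·log₁₀(d₂/d₁).
ΔL = −20·log₁₀(0.399/3.9) = 19.80 dB, so L₂ = 85.7 + (19.80) = 105.5 dB SPL.

105.5 dB SPL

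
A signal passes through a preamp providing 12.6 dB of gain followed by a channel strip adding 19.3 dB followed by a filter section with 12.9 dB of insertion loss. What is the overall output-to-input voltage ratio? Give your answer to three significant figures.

Net gain = 12.6 + 19.3 + (−12.9) = 19.0 dB.
Voltage ratio = 10^(19.0/20) = 8.91.

8.91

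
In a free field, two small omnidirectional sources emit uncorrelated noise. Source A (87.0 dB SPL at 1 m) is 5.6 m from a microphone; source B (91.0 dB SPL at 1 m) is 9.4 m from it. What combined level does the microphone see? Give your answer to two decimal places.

At the listener: L_A = 87.0 − 20·log₁₀(5.6) = 72.036 dB; L_B = 91.0 − 20·log₁₀(9.4) = 71.537 dB.
Combined: 10·log₁₀(10^(72.036/10)+10^(71.537/10)) = 74.80 dB SPL.

74.80 dB SPL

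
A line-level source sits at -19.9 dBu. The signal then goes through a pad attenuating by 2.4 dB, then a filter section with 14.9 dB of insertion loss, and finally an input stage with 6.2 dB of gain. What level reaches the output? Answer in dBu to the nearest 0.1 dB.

-31.0 dBu

Cascaded gains and losses add directly in dB.
-19.9 − 2.4 − 14.9 + 6.2 = -31.0 dBu.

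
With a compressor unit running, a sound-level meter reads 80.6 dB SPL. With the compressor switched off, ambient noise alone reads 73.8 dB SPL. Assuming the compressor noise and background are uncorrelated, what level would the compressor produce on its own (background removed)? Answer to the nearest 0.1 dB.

Remove the background by subtracting linear intensities:
L_src = 10·log₁₀(10^(80.6/10) − 10^(73.8/10)) = 10·log₁₀(90830000) = 79.6 dB SPL.

79.6 dB SPL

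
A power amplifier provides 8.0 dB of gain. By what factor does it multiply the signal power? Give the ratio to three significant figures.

6.31

Power ratio = 10^(dB/10).
10^(8.0/10) = 10^(0.8000) = 6.31.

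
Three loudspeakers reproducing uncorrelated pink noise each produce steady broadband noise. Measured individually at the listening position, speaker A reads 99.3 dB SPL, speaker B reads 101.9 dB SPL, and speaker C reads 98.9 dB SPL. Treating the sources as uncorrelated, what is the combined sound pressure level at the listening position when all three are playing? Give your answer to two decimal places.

105.02 dB SPL

Incoherent sources sum as intensities:
L_total = 10·log₁₀(10^(99.3/10) + 10^(101.9/10) + 10^(98.9/10)) = 10·log₁₀(31762000000) = 105.02 dB SPL.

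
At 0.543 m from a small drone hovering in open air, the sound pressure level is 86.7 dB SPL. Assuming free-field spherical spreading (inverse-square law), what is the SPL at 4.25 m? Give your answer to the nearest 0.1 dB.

Inverse-square spreading gives ΔL = −20·log₁₀(d₂/d₁).
ΔL = −20·log₁₀(4.25/0.543) = -17.87 dB, so L₂ = 86.7 + (-17.87) = 68.8 dB SPL.

68.8 dB SPL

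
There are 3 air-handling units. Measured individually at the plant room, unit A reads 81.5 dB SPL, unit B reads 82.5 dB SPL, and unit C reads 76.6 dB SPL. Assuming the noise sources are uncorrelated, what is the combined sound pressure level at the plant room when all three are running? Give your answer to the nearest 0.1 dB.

85.6 dB SPL

Uncorrelated sources add in intensity (power), not in dB.
L_total = 10·log₁₀(10^(81.5/10) + 10^(82.5/10) + 10^(76.6/10)) = 10·log₁₀(364800000) = 85.6 dB SPL.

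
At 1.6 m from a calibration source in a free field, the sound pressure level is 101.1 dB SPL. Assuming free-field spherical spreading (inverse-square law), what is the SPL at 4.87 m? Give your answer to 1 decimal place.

Free-field point source: level drops by 20·log₁₀ of the distance ratio.
ΔL = −20·log₁₀(4.87/1.6) = -9.67 dB, so L₂ = 101.1 + (-9.67) = 91.4 dB SPL.

91.4 dB SPL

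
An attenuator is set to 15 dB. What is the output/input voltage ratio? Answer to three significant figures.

0.178

Voltage ratio = 10^(dB/20).
10^(-15/20) = 10^(-0.7500) = 0.178.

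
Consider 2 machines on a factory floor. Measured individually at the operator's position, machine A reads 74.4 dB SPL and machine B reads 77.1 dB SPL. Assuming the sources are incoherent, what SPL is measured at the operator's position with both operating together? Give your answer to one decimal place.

Incoherent sources sum as intensities:
L_total = 10·log₁₀(10^(74.4/10) + 10^(77.1/10)) = 10·log₁₀(78830000) = 79.0 dB SPL.

79.0 dB SPL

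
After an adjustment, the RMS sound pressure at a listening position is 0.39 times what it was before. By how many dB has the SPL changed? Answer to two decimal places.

Sound pressure is an amplitude quantity: ΔL = 20·log₁₀(p₂/p₁).
20·log₁₀(0.39) = -8.18 dB.

-8.18 dB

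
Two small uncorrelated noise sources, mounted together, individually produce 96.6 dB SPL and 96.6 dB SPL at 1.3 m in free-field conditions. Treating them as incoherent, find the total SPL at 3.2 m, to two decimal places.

Combined at 1.3 m: 10·log₁₀(10^(96.6/10)+10^(96.6/10)) = 99.610 dB SPL.
Then apply −20·log₁₀(3.2/1.3) = -7.824 dB → 91.79 dB SPL.

91.79 dB SPL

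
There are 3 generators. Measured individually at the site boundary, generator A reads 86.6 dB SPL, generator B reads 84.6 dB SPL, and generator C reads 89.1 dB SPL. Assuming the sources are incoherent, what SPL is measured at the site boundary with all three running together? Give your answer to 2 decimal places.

91.93 dB SPL

Add the sources as powers (linear), then convert back to dB:
L_total = 10·log₁₀(10^(86.6/10) + 10^(84.6/10) + 10^(89.1/10)) = 10·log₁₀(1558000000) = 91.93 dB SPL.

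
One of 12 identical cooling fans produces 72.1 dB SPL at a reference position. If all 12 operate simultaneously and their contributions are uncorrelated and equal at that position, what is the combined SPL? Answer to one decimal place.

12 equal incoherent sources raise the level by 10·log₁₀(12) = 10.79 dB.
L_total = 72.1 + 10.79 = 82.9 dB SPL.

82.9 dB SPL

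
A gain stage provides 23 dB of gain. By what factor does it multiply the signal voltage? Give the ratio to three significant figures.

Voltage ratio = 10^(dB/20).
10^(23/20) = 10^(1.150) = 14.1.

14.1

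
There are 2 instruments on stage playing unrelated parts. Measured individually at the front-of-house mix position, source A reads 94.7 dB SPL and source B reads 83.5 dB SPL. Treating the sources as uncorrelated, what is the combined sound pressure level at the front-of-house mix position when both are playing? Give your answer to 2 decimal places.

95.02 dB SPL

Uncorrelated sources add in intensity (power), not in dB.
L_total = 10·log₁₀(10^(94.7/10) + 10^(83.5/10)) = 10·log₁₀(3175000000) = 95.02 dB SPL.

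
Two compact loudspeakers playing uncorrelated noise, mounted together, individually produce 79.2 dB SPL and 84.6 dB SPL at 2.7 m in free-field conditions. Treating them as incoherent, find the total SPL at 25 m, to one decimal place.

66.4 dB SPL

Combined at 2.7 m: 10·log₁₀(10^(79.2/10)+10^(84.6/10)) = 85.70 dB SPL.
Then apply −20·log₁₀(25/2.7) = -19.33 dB → 66.4 dB SPL.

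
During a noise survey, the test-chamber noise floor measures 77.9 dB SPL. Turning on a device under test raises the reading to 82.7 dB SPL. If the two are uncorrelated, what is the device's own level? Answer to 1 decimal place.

Subtract intensities: L_src = 10·log₁₀(10^(L_total/10) − 10^(L_bg/10)).
L_src = 10·log₁₀(10^(82.7/10) − 10^(77.9/10)) = 10·log₁₀(124500000) = 81.0 dB SPL.

81.0 dB SPL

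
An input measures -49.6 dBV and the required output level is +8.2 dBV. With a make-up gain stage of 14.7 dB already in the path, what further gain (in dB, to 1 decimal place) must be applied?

43.1 dB

The required make-up gain is the shortfall in the dB sum.
G = +8.2 − (-49.6) − 14.7 = 43.1 dB.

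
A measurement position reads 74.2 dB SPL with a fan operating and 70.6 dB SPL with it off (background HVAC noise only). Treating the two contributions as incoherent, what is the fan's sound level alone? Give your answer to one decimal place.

Remove the background by subtracting linear intensities:
L_src = 10·log₁₀(10^(74.2/10) − 10^(70.6/10)) = 10·log₁₀(14820000) = 71.7 dB SPL.

71.7 dB SPL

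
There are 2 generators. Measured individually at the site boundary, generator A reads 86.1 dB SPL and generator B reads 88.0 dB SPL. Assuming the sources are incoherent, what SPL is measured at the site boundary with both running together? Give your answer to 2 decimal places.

90.16 dB SPL

Add the sources as powers (linear), then convert back to dB:
L_total = 10·log₁₀(10^(86.1/10) + 10^(88.0/10)) = 10·log₁₀(1038000000) = 90.16 dB SPL.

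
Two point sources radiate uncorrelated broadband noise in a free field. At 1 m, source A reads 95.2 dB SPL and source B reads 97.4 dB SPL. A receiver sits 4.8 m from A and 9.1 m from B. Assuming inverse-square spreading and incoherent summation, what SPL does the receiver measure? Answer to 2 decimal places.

83.22 dB SPL

At the listener: L_A = 95.2 − 20·log₁₀(4.8) = 81.575 dB; L_B = 97.4 − 20·log₁₀(9.1) = 78.219 dB.
Combined: 10·log₁₀(10^(81.575/10)+10^(78.219/10)) = 83.22 dB SPL.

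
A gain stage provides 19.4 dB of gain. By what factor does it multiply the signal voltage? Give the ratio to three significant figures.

9.33

Voltage ratio = 10^(dB/20).
10^(19.4/20) = 10^(0.9700) = 9.33.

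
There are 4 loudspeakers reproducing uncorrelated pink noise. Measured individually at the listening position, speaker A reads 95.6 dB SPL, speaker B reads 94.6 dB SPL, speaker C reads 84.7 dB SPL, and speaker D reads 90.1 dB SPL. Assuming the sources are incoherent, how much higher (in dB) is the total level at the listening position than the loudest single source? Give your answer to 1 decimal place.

3.3 dB

Uncorrelated sources add in intensity (power), not in dB.
L_total = 10·log₁₀(10^(95.6/10) + 10^(94.6/10) + 10^(84.7/10) + 10^(90.1/10)) = 98.94 dB SPL.
Excess over the loudest (95.6 dB): 98.94 − 95.6 = 3.3 dB.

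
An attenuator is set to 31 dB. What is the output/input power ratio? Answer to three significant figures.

Power ratio = 10^(dB/10).
10^(-31/10) = 10^(-3.100) = 0.000794.

0.000794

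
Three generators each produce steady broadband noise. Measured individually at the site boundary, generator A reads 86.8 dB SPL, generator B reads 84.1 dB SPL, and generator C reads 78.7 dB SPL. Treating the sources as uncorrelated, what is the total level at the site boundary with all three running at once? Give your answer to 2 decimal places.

Incoherent sources sum as intensities:
L_total = 10·log₁₀(10^(86.8/10) + 10^(84.1/10) + 10^(78.7/10)) = 10·log₁₀(809800000) = 89.08 dB SPL.

89.08 dB SPL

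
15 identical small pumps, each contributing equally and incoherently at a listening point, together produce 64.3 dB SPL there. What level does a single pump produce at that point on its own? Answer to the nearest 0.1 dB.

15 equal incoherent sources add 10·log₁₀(15) = 11.76 dB over one source.
L_one = 64.3 − 11.76 = 52.5 dB SPL.

52.5 dB SPL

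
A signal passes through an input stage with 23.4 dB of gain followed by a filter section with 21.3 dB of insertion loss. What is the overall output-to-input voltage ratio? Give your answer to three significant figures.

1.27

Net gain = 23.4 + (−21.3) = 2.1 dB.
Voltage ratio = 10^(2.1/20) = 1.27.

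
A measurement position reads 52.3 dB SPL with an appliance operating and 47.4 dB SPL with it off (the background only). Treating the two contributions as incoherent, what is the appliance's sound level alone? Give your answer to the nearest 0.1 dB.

50.6 dB SPL

Subtract intensities: L_src = 10·log₁₀(10^(L_total/10) − 10^(L_bg/10)).
L_src = 10·log₁₀(10^(52.3/10) − 10^(47.4/10)) = 10·log₁₀(114900) = 50.6 dB SPL.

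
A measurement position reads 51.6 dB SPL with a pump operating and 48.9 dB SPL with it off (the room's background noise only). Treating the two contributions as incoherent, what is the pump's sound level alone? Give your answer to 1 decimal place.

48.3 dB SPL

Remove the background by subtracting linear intensities:
L_src = 10·log₁₀(10^(51.6/10) − 10^(48.9/10)) = 10·log₁₀(66920) = 48.3 dB SPL.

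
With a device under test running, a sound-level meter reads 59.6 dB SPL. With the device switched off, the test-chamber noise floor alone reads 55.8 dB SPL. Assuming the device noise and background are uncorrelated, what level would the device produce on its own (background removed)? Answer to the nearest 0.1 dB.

Background correction is a power subtraction:
L_src = 10·log₁₀(10^(59.6/10) − 10^(55.8/10)) = 10·log₁₀(531800) = 57.3 dB SPL.

57.3 dB SPL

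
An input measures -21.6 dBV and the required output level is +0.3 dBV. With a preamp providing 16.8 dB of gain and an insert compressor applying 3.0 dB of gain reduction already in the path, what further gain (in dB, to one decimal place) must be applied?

The required make-up gain is the shortfall in the dB sum.
G = +0.3 − (-21.6) − 16.8 + 3.0 = 8.1 dB.

8.1 dB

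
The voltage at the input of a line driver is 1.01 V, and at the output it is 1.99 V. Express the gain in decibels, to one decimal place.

5.9 dB

For a voltage ratio, dB = 20·log₁₀(V₂/V₁).
20·log₁₀(1.99/1.01) = 20·log₁₀(1.970) = 5.9 dB.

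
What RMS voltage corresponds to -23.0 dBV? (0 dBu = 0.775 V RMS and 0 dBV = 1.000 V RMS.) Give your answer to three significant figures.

V = 1.000 V × 10^(-23.0/20).
= 1.000 × 0.07079 = 0.0708 V.

0.0708 V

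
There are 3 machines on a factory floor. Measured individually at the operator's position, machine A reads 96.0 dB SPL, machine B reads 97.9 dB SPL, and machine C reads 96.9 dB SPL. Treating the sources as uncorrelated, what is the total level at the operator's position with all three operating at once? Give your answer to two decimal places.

101.77 dB SPL

Add the sources as powers (linear), then convert back to dB:
L_total = 10·log₁₀(10^(96.0/10) + 10^(97.9/10) + 10^(96.9/10)) = 10·log₁₀(15045000000) = 101.77 dB SPL.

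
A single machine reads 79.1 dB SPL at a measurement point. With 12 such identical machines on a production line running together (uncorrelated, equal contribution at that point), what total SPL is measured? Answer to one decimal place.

89.9 dB SPL

12 equal incoherent sources raise the level by 10·log₁₀(12) = 10.79 dB.
L_total = 79.1 + 10.79 = 89.9 dB SPL.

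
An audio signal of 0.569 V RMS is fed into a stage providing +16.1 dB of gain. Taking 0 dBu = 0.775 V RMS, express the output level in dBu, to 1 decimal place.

Input level: 20·log₁₀(0.569/0.775) = -2.68 dBu.
Output: -2.68 + 16.1 = +13.4 dBu.

+13.4 dBu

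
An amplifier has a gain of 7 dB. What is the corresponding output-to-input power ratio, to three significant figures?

5.01

Power ratio = 10^(dB/10).
10^(7/10) = 10^(0.7000) = 5.01.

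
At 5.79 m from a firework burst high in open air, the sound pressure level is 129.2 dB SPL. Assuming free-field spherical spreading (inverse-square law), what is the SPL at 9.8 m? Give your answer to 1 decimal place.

124.6 dB SPL

Free-field point source: level drops by 20·log₁₀ of the distance ratio.
ΔL = −20·log₁₀(9.8/5.79) = -4.57 dB, so L₂ = 129.2 + (-4.57) = 124.6 dB SPL.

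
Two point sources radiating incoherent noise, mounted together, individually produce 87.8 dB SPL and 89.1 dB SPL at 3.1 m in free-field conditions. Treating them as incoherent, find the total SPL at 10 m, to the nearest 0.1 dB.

Combined at 3.1 m: 10·log₁₀(10^(87.8/10)+10^(89.1/10)) = 91.51 dB SPL.
Then apply −20·log₁₀(10/3.1) = -10.17 dB → 81.3 dB SPL.

81.3 dB SPL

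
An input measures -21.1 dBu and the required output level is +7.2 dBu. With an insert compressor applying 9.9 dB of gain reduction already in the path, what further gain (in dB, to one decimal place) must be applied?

The required make-up gain is the shortfall in the dB sum.
G = +7.2 − (-21.1) + 9.9 = 38.2 dB.

38.2 dB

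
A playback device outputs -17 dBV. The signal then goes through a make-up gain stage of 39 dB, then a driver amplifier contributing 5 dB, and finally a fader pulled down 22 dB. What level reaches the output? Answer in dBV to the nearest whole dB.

+5 dBV

Gain stages sum in dB:
-17 + 39 + 5 − 22 = +5 dBV.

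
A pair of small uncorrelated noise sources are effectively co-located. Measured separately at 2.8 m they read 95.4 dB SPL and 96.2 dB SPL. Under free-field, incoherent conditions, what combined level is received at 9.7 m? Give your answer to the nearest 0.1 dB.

Combined at 2.8 m: 10·log₁₀(10^(95.4/10)+10^(96.2/10)) = 98.83 dB SPL.
Then apply −20·log₁₀(9.7/2.8) = -10.79 dB → 88.0 dB SPL.

88.0 dB SPL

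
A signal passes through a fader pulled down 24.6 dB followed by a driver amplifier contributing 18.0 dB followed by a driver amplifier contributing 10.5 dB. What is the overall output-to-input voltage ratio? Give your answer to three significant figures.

1.57

Net gain = (−24.6) + 18.0 + 10.5 = 3.9 dB.
Voltage ratio = 10^(3.9/20) = 1.57.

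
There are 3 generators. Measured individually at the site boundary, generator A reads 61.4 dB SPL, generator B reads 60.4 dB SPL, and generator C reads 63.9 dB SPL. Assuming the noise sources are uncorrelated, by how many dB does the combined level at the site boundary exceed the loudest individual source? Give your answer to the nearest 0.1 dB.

Uncorrelated sources add in intensity (power), not in dB.
L_total = 10·log₁₀(10^(61.4/10) + 10^(60.4/10) + 10^(63.9/10)) = 66.93 dB SPL.
Excess over the loudest (63.9 dB): 66.93 − 63.9 = 3.0 dB.

3.0 dB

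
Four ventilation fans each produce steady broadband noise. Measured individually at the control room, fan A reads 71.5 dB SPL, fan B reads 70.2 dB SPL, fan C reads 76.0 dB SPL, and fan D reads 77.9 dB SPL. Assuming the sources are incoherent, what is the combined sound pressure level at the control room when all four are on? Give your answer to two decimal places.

Uncorrelated sources add in intensity (power), not in dB.
L_total = 10·log₁₀(10^(71.5/10) + 10^(70.2/10) + 10^(76.0/10) + 10^(77.9/10)) = 10·log₁₀(126100000) = 81.01 dB SPL.

81.01 dB SPL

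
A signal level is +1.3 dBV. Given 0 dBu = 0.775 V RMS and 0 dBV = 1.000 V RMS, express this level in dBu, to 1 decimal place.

The offset between the scales is 20·log₁₀(0.775/1.000) = −2.214 dB.
So dBu = +1.3 + 2.214 = +3.5 dBu.

+3.5 dBu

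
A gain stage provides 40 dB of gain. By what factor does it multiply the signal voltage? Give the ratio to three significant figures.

100

Voltage ratio = 10^(dB/20).
10^(40/20) = 10^(2.000) = 100.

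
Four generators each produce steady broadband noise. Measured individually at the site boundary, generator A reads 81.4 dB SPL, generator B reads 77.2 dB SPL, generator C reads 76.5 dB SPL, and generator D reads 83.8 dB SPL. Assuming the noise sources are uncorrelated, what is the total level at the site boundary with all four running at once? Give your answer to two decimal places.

86.77 dB SPL

Add the sources as powers (linear), then convert back to dB:
L_total = 10·log₁₀(10^(81.4/10) + 10^(77.2/10) + 10^(76.5/10) + 10^(83.8/10)) = 10·log₁₀(475100000) = 86.77 dB SPL.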